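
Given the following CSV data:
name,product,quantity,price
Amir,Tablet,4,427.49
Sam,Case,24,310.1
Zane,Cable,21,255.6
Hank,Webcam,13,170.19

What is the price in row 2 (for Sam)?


Row 2: Sam
Column 'price' = 310.1

ANSWER: 310.1


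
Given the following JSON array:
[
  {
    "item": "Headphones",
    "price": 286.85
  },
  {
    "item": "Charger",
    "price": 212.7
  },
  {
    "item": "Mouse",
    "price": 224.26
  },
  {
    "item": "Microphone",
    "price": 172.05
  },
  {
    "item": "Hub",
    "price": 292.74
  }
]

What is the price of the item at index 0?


Array index 0 -> Headphones
price = 286.85

ANSWER: 286.85


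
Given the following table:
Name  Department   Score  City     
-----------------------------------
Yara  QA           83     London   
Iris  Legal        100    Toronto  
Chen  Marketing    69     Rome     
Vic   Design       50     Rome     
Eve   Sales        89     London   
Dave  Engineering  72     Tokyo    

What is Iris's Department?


Row 2: Iris
Department = Legal

ANSWER: Legal


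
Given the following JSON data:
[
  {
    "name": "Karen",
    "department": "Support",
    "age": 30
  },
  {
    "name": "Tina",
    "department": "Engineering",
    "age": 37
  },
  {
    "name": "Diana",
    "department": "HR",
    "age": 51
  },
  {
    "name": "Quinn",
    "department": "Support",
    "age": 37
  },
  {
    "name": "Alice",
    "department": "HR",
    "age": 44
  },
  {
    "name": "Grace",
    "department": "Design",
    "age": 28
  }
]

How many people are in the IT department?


Scanning records for department = IT
  No matches found
Count: 0

ANSWER: 0


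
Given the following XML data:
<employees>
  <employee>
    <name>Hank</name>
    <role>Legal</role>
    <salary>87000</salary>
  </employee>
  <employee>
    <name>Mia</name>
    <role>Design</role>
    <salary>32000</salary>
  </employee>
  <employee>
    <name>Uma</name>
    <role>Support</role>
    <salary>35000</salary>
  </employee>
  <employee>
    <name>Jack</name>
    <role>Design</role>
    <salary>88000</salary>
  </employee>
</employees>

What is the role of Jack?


Searching for <employee> with <name>Jack</name>
Found at position 4
<role>Design</role>

ANSWER: Design


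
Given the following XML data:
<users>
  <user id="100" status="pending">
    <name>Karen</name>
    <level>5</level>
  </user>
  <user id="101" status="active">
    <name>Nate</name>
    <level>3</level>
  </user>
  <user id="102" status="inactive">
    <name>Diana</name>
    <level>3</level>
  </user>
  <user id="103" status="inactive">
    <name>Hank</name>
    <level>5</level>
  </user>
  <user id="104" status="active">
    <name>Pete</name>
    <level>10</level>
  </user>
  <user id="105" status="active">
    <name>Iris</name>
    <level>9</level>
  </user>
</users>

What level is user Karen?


Finding user: Karen
<level>5</level>

ANSWER: 5


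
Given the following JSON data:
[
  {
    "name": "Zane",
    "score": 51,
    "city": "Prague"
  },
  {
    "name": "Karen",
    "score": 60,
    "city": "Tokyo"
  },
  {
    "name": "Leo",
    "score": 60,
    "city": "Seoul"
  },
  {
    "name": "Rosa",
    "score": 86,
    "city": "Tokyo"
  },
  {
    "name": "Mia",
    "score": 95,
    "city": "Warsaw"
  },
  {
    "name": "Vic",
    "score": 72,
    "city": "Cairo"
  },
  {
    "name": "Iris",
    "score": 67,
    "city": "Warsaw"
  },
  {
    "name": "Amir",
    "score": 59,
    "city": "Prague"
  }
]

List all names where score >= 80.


Filtering records where score >= 80:
  Zane (score=51) -> no
  Karen (score=60) -> no
  Leo (score=60) -> no
  Rosa (score=86) -> YES
  Mia (score=95) -> YES
  Vic (score=72) -> no
  Iris (score=67) -> no
  Amir (score=59) -> no


ANSWER: Rosa, Mia


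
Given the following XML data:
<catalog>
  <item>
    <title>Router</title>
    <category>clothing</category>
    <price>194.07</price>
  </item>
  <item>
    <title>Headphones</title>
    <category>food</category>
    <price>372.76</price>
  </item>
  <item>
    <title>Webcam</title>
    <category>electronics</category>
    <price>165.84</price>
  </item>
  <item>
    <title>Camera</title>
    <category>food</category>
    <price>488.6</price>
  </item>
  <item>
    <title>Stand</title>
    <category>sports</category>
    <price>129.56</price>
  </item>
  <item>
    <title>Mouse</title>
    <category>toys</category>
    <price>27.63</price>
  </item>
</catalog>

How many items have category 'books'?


Scanning <item> elements for <category>books</category>:
Count: 0

ANSWER: 0


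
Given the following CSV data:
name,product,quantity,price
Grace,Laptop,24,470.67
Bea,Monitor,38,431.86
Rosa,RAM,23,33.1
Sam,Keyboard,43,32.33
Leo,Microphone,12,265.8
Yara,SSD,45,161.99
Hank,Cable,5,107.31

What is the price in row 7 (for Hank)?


Row 7: Hank
Column 'price' = 107.31

ANSWER: 107.31


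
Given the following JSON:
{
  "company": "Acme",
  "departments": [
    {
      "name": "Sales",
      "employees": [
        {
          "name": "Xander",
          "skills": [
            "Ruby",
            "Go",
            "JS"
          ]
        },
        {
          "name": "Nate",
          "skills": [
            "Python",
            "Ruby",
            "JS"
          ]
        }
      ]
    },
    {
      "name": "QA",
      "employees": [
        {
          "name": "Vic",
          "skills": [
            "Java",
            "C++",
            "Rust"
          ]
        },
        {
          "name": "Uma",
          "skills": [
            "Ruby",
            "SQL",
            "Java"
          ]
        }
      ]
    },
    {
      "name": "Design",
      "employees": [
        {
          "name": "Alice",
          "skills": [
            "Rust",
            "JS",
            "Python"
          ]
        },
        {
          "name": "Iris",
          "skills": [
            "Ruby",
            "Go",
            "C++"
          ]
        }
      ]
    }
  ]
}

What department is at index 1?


Path: departments[1].name
Value: QA

ANSWER: QA


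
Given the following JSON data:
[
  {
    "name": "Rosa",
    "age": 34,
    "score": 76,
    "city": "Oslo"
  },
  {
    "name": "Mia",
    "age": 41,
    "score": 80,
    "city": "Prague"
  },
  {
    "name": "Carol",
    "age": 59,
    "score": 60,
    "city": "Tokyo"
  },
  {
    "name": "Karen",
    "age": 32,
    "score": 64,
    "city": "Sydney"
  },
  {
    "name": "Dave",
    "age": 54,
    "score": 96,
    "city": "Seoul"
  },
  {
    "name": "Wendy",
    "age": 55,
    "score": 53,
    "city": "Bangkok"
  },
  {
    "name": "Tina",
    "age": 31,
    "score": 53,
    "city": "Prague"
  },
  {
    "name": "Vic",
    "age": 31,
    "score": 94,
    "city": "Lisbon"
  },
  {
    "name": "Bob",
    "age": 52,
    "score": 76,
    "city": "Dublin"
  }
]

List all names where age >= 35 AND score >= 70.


Checking both conditions:
  Rosa (age=34, score=76) -> no
  Mia (age=41, score=80) -> YES
  Carol (age=59, score=60) -> no
  Karen (age=32, score=64) -> no
  Dave (age=54, score=96) -> YES
  Wendy (age=55, score=53) -> no
  Tina (age=31, score=53) -> no
  Vic (age=31, score=94) -> no
  Bob (age=52, score=76) -> YES


ANSWER: Mia, Dave, Bob


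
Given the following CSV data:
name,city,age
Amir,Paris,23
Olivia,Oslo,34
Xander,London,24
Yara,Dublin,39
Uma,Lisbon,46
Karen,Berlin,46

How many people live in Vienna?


Scanning city column for 'Vienna':
Total matches: 0

ANSWER: 0


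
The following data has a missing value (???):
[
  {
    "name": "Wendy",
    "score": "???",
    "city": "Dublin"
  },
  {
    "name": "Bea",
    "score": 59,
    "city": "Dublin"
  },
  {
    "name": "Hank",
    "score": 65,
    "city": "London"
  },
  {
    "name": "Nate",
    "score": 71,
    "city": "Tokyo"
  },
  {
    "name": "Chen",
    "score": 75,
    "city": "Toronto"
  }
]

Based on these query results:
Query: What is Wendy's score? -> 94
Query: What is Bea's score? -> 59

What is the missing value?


The missing value is Wendy's score
From query: Wendy's score = 94

ANSWER: 94


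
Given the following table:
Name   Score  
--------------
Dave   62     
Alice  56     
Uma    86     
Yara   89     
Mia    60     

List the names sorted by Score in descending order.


Sorting by Score (descending):
  Yara: 89
  Uma: 86
  Dave: 62
  Mia: 60
  Alice: 56


ANSWER: Yara, Uma, Dave, Mia, Alice


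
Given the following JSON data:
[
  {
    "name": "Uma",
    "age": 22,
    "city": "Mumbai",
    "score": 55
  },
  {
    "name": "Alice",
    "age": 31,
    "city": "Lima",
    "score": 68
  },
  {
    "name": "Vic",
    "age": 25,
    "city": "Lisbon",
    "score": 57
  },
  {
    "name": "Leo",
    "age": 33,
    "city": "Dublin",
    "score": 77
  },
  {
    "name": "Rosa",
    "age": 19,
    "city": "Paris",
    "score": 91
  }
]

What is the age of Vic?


Looking up record where name = Vic
Record index: 2
Field 'age' = 25

ANSWER: 25


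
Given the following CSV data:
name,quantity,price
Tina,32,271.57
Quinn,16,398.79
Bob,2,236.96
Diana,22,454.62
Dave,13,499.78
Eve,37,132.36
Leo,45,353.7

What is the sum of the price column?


Values in 'price' column:
  Row 1: 271.57
  Row 2: 398.79
  Row 3: 236.96
  Row 4: 454.62
  Row 5: 499.78
  Row 6: 132.36
  Row 7: 353.7
Sum = 271.57 + 398.79 + 236.96 + 454.62 + 499.78 + 132.36 + 353.7 = 2347.78

ANSWER: 2347.78


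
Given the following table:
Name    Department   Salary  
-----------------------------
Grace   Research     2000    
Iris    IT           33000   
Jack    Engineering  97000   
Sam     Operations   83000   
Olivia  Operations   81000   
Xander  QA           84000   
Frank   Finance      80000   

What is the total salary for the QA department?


QA department members:
  Xander: 84000
Total = 84000 = 84000

ANSWER: 84000


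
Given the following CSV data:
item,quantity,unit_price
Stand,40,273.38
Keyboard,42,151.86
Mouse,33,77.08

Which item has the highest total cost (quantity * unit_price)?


Computing row totals:
  Stand: 10935.2
  Keyboard: 6378.12
  Mouse: 2543.64
Maximum: Stand (10935.2)

ANSWER: Stand


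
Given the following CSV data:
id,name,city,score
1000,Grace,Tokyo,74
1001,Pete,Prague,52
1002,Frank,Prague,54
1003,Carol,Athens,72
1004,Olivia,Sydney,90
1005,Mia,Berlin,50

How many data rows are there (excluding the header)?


Counting rows (excluding header):
Header: id,name,city,score
Data rows: 6

ANSWER: 6


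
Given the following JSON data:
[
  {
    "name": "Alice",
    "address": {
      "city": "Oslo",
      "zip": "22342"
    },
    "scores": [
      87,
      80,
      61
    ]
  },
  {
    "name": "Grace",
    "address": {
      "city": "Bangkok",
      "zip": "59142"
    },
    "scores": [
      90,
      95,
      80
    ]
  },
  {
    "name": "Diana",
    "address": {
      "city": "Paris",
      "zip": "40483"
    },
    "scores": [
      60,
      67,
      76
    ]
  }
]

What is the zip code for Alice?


Path: records[0].address.zip
Value: 22342

ANSWER: 22342


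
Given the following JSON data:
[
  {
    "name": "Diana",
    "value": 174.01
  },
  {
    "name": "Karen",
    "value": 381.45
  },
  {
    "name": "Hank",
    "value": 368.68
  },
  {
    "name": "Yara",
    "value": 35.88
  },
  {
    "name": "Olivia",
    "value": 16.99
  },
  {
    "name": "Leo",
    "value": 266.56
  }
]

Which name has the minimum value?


Comparing values:
  Diana: 174.01
  Karen: 381.45
  Hank: 368.68
  Yara: 35.88
  Olivia: 16.99
  Leo: 266.56
Minimum: Olivia (16.99)

ANSWER: Olivia


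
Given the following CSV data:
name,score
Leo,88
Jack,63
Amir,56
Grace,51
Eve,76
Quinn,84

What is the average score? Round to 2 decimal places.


Scores: 88, 63, 56, 51, 76, 84
Sum = 418
Count = 6
Average = 418 / 6 = 69.67

ANSWER: 69.67


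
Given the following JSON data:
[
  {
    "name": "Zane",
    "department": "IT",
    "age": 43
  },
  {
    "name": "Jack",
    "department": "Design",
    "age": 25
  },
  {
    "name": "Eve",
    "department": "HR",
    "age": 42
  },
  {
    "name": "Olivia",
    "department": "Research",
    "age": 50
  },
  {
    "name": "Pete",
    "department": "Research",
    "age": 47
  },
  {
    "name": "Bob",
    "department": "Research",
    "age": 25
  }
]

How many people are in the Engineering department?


Scanning records for department = Engineering
  No matches found
Count: 0

ANSWER: 0


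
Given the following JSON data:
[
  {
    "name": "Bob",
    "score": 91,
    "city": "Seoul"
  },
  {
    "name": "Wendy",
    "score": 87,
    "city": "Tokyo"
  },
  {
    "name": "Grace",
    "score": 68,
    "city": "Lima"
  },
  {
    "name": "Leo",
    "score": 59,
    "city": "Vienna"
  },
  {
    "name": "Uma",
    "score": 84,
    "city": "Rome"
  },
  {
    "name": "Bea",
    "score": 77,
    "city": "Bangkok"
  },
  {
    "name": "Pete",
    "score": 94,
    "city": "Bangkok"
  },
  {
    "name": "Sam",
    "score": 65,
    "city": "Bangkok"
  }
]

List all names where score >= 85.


Filtering records where score >= 85:
  Bob (score=91) -> YES
  Wendy (score=87) -> YES
  Grace (score=68) -> no
  Leo (score=59) -> no
  Uma (score=84) -> no
  Bea (score=77) -> no
  Pete (score=94) -> YES
  Sam (score=65) -> no


ANSWER: Bob, Wendy, Pete


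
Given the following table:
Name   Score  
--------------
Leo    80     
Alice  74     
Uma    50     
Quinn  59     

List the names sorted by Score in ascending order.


Sorting by Score (ascending):
  Uma: 50
  Quinn: 59
  Alice: 74
  Leo: 80


ANSWER: Uma, Quinn, Alice, Leo


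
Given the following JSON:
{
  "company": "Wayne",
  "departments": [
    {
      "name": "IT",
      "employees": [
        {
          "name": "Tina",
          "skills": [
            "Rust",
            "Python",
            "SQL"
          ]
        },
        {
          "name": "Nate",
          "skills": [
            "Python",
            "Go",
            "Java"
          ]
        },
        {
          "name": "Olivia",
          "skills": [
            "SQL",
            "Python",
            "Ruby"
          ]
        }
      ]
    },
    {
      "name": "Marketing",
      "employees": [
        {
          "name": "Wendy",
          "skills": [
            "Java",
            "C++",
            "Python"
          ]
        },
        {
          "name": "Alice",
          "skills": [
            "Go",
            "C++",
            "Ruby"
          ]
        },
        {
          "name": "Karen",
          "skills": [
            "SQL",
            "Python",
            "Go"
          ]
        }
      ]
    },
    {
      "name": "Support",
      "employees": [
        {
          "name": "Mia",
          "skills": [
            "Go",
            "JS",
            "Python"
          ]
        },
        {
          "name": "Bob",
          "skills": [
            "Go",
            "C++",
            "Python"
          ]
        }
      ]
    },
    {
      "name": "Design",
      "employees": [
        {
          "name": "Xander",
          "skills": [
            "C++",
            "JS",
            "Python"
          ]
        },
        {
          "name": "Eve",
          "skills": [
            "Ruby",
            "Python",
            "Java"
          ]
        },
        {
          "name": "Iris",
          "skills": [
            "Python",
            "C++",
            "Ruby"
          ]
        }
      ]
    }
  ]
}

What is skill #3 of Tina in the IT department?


Path: departments[0].employees[0].skills[2]
Value: SQL

ANSWER: SQL


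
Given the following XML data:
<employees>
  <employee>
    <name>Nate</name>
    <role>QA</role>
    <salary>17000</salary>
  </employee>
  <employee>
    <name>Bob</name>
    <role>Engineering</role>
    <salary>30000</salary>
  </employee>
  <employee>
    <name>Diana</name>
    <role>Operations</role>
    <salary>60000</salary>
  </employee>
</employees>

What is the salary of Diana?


Searching for <employee> with <name>Diana</name>
Found at position 3
<salary>60000</salary>

ANSWER: 60000


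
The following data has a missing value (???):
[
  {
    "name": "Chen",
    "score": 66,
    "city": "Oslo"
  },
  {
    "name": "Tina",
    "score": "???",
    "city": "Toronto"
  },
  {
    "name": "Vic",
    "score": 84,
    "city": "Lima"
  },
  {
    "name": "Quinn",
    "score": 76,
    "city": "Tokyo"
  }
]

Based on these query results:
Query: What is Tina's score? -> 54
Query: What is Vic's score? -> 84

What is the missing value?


The missing value is Tina's score
From query: Tina's score = 54

ANSWER: 54


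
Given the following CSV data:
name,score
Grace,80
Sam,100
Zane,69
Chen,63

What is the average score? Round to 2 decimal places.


Scores: 80, 100, 69, 63
Sum = 312
Count = 4
Average = 312 / 4 = 78.00

ANSWER: 78.00


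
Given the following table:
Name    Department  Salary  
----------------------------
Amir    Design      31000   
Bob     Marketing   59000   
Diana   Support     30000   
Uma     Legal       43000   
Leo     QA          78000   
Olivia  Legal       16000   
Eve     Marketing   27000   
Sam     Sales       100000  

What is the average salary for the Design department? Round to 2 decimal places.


Design department members:
  Amir: 31000
Sum = 31000
Count = 1
Average = 31000 / 1 = 31000.00

ANSWER: 31000.00


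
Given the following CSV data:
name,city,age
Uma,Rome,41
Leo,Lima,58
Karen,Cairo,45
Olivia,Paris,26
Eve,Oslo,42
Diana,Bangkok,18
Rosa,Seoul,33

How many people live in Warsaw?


Scanning city column for 'Warsaw':
Total matches: 0

ANSWER: 0


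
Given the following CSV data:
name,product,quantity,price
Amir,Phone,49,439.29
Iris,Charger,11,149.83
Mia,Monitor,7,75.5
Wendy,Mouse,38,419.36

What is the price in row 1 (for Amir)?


Row 1: Amir
Column 'price' = 439.29

ANSWER: 439.29


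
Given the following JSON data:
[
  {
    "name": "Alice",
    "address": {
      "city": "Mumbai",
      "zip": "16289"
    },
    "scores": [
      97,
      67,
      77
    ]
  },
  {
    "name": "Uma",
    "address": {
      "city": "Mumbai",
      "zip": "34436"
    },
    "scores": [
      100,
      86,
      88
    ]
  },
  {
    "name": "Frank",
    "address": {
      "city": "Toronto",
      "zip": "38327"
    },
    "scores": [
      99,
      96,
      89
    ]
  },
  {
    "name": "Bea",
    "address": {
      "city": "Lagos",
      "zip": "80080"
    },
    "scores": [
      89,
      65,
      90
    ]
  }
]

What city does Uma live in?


Path: records[1].address.city
Value: Mumbai

ANSWER: Mumbai


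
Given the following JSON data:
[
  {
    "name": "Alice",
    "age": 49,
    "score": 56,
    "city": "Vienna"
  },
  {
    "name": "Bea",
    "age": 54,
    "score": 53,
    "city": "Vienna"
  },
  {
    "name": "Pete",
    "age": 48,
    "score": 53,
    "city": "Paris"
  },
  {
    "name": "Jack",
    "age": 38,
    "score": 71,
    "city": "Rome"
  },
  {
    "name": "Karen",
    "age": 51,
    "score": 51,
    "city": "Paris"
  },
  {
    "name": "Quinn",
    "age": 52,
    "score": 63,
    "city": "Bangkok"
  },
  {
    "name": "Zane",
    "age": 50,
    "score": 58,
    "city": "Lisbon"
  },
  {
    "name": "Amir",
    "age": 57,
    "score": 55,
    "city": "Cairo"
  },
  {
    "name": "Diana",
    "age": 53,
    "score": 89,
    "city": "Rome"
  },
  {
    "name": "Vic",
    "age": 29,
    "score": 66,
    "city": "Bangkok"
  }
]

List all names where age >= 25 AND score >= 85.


Checking both conditions:
  Alice (age=49, score=56) -> no
  Bea (age=54, score=53) -> no
  Pete (age=48, score=53) -> no
  Jack (age=38, score=71) -> no
  Karen (age=51, score=51) -> no
  Quinn (age=52, score=63) -> no
  Zane (age=50, score=58) -> no
  Amir (age=57, score=55) -> no
  Diana (age=53, score=89) -> YES
  Vic (age=29, score=66) -> no


ANSWER: Diana


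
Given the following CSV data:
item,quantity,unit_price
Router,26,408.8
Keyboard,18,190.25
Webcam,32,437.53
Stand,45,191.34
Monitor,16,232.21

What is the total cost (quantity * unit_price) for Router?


Row: Router
quantity = 26
unit_price = 408.8
total = 26 * 408.8 = 10628.8

ANSWER: 10628.8


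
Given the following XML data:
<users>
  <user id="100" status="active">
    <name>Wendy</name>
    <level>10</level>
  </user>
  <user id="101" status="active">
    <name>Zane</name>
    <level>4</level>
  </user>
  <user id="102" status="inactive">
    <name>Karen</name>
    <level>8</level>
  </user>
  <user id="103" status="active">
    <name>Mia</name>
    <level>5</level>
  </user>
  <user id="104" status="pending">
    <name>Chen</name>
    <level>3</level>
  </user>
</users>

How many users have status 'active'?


Counting users with status='active':
  Wendy (id=100) -> MATCH
  Zane (id=101) -> MATCH
  Mia (id=103) -> MATCH
Count: 3

ANSWER: 3


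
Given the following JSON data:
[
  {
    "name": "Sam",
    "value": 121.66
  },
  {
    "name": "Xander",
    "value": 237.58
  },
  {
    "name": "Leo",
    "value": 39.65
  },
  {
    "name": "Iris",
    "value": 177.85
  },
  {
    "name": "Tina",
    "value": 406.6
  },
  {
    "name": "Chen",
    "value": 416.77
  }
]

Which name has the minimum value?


Comparing values:
  Sam: 121.66
  Xander: 237.58
  Leo: 39.65
  Iris: 177.85
  Tina: 406.6
  Chen: 416.77
Minimum: Leo (39.65)

ANSWER: Leo


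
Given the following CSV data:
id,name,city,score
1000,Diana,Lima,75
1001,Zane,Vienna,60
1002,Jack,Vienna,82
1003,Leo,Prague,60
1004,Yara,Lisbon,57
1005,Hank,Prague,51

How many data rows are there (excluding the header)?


Counting rows (excluding header):
Header: id,name,city,score
Data rows: 6

ANSWER: 6


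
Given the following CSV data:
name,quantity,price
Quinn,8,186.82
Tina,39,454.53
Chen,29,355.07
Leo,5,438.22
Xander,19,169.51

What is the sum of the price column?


Values in 'price' column:
  Row 1: 186.82
  Row 2: 454.53
  Row 3: 355.07
  Row 4: 438.22
  Row 5: 169.51
Sum = 186.82 + 454.53 + 355.07 + 438.22 + 169.51 = 1604.15

ANSWER: 1604.15


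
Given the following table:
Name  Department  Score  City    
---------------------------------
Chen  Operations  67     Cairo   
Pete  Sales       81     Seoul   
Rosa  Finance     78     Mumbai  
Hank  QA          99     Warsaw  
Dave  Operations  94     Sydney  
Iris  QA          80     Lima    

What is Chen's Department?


Row 1: Chen
Department = Operations

ANSWER: Operations


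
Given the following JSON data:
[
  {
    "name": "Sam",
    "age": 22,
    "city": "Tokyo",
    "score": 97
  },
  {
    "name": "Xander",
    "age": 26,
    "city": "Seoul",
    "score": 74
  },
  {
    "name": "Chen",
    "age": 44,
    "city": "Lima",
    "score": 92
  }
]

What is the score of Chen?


Looking up record where name = Chen
Record index: 2
Field 'score' = 92

ANSWER: 92


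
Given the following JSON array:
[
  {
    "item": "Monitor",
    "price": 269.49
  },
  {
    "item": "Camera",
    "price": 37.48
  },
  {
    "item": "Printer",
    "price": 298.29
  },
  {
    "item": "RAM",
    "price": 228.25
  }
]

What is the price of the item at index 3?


Array index 3 -> RAM
price = 228.25

ANSWER: 228.25


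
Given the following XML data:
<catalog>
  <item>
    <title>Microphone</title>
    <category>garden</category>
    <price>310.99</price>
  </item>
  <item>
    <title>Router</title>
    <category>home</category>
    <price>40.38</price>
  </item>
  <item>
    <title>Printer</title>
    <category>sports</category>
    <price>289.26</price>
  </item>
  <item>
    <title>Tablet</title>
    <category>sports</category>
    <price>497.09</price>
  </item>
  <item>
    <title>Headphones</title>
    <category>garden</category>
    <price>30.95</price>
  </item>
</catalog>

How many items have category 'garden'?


Scanning <item> elements for <category>garden</category>:
  Item 1: Microphone -> MATCH
  Item 5: Headphones -> MATCH
Count: 2

ANSWER: 2


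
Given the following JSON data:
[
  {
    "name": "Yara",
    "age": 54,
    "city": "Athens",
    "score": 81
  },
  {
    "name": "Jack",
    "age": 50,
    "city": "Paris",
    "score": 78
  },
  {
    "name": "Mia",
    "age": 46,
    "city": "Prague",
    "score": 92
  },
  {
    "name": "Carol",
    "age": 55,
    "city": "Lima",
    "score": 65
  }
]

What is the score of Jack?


Looking up record where name = Jack
Record index: 1
Field 'score' = 78

ANSWER: 78


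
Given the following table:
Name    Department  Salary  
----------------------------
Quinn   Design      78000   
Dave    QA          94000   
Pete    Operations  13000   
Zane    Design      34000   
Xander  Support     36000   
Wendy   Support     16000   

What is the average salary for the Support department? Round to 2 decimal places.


Support department members:
  Xander: 36000
  Wendy: 16000
Sum = 52000
Count = 2
Average = 52000 / 2 = 26000.00

ANSWER: 26000.00


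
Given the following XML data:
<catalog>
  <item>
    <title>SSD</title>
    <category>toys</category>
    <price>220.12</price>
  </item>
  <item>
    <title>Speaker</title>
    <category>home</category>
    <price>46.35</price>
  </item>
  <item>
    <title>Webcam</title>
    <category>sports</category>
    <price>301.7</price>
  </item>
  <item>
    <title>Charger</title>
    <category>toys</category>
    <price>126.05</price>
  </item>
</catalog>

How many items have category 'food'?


Scanning <item> elements for <category>food</category>:
Count: 0

ANSWER: 0


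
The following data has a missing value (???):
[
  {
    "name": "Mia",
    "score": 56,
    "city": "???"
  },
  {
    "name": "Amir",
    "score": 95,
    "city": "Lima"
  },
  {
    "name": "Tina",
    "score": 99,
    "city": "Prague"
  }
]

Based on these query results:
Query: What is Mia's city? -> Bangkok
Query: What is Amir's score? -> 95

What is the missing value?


The missing value is Mia's city
From query: Mia's city = Bangkok

ANSWER: Bangkok


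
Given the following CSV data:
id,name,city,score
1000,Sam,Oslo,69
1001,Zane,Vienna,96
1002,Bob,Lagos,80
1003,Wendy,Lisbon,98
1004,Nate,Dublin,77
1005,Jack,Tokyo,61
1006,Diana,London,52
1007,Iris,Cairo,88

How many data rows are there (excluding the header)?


Counting rows (excluding header):
Header: id,name,city,score
Data rows: 8

ANSWER: 8


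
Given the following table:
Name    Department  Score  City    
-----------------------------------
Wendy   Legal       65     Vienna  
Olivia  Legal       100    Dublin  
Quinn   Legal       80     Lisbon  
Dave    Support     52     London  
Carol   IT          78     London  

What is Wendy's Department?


Row 1: Wendy
Department = Legal

ANSWER: Legal


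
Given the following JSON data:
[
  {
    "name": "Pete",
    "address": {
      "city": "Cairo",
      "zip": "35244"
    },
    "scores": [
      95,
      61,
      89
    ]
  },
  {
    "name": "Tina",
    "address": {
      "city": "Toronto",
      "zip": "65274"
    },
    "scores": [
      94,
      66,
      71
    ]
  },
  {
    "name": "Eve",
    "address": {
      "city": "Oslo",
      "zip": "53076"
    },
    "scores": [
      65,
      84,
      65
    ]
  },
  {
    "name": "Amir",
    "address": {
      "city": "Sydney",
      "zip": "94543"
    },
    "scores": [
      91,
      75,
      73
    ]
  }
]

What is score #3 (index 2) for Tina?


Path: records[1].scores[2]
Value: 71

ANSWER: 71


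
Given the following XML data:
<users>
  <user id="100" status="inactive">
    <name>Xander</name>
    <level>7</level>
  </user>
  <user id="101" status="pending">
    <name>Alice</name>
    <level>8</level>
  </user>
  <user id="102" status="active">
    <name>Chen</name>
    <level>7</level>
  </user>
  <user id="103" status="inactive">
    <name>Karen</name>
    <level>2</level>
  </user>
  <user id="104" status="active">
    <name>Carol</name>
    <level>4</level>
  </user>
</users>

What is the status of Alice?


Finding user with name = Alice
user id="101" status="pending"

ANSWER: pending


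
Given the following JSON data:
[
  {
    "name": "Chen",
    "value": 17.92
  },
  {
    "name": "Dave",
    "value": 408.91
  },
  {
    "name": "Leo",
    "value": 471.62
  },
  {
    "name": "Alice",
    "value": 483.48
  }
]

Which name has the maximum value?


Comparing values:
  Chen: 17.92
  Dave: 408.91
  Leo: 471.62
  Alice: 483.48
Maximum: Alice (483.48)

ANSWER: Alice


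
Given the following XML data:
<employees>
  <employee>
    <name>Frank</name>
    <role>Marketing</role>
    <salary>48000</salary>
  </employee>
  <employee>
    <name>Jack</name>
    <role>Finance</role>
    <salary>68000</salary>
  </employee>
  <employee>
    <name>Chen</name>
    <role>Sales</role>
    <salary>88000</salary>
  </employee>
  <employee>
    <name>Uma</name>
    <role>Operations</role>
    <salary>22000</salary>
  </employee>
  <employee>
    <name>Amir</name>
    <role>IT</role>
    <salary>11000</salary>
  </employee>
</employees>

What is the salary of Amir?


Searching for <employee> with <name>Amir</name>
Found at position 5
<salary>11000</salary>

ANSWER: 11000


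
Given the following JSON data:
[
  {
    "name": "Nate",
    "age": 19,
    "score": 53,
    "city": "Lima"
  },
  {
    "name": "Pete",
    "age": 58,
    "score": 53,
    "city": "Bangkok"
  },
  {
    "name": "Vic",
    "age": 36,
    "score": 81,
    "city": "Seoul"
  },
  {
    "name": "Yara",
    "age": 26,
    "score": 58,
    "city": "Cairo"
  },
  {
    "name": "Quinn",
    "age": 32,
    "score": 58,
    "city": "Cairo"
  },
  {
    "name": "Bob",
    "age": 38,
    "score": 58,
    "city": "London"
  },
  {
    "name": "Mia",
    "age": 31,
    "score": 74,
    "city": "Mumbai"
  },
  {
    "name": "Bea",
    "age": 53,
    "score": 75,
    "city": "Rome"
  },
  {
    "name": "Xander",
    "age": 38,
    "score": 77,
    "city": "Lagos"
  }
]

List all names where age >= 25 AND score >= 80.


Checking both conditions:
  Nate (age=19, score=53) -> no
  Pete (age=58, score=53) -> no
  Vic (age=36, score=81) -> YES
  Yara (age=26, score=58) -> no
  Quinn (age=32, score=58) -> no
  Bob (age=38, score=58) -> no
  Mia (age=31, score=74) -> no
  Bea (age=53, score=75) -> no
  Xander (age=38, score=77) -> no


ANSWER: Vic


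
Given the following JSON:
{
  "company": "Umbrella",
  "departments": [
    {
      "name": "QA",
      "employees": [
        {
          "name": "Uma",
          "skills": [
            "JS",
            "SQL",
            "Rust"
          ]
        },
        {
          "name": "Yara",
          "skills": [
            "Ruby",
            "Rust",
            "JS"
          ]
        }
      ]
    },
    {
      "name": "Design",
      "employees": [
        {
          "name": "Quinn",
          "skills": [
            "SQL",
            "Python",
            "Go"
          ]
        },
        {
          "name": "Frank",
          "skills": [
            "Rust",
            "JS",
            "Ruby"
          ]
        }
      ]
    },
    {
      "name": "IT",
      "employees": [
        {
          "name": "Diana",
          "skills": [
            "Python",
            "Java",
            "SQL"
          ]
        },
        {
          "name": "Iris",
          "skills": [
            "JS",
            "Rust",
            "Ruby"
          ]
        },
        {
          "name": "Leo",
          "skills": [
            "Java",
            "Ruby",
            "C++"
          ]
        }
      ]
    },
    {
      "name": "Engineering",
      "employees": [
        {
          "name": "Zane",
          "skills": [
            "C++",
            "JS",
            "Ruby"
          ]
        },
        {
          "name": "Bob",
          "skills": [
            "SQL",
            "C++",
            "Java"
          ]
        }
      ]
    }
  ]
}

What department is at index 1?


Path: departments[1].name
Value: Design

ANSWER: Design


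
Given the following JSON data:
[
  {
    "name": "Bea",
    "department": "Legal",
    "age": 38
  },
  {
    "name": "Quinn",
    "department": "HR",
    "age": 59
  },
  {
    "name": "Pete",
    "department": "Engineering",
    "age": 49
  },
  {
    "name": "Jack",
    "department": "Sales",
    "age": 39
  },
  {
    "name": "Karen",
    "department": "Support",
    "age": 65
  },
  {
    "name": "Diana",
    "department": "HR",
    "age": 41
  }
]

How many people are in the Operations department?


Scanning records for department = Operations
  No matches found
Count: 0

ANSWER: 0


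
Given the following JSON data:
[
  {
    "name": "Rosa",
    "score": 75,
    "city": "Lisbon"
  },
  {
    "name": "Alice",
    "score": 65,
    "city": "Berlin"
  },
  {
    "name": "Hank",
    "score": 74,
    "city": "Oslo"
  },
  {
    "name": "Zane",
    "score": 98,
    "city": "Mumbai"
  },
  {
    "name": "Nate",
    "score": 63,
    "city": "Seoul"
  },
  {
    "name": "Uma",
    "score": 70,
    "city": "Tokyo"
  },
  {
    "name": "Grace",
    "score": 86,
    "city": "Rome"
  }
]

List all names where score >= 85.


Filtering records where score >= 85:
  Rosa (score=75) -> no
  Alice (score=65) -> no
  Hank (score=74) -> no
  Zane (score=98) -> YES
  Nate (score=63) -> no
  Uma (score=70) -> no
  Grace (score=86) -> YES


ANSWER: Zane, Grace


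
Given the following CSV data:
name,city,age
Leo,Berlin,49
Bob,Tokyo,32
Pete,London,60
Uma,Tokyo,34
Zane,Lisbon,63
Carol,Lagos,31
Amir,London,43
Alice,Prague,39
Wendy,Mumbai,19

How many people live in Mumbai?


Scanning city column for 'Mumbai':
  Row 9: Wendy -> MATCH
Total matches: 1

ANSWER: 1


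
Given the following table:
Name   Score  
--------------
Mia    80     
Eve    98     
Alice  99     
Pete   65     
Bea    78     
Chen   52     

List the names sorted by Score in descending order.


Sorting by Score (descending):
  Alice: 99
  Eve: 98
  Mia: 80
  Bea: 78
  Pete: 65
  Chen: 52


ANSWER: Alice, Eve, Mia, Bea, Pete, Chen


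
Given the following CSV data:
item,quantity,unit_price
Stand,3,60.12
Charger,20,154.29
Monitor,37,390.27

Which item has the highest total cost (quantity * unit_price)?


Computing row totals:
  Stand: 180.36
  Charger: 3085.8
  Monitor: 14439.99
Maximum: Monitor (14439.99)

ANSWER: Monitor


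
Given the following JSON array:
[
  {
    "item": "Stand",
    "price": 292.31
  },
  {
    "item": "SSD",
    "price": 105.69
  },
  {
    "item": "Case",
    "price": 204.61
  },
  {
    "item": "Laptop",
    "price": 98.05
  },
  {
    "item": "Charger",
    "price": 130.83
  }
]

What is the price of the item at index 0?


Array index 0 -> Stand
price = 292.31

ANSWER: 292.31


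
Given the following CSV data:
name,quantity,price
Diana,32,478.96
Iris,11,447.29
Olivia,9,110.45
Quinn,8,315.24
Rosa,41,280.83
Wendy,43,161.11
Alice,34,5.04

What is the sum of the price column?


Values in 'price' column:
  Row 1: 478.96
  Row 2: 447.29
  Row 3: 110.45
  Row 4: 315.24
  Row 5: 280.83
  Row 6: 161.11
  Row 7: 5.04
Sum = 478.96 + 447.29 + 110.45 + 315.24 + 280.83 + 161.11 + 5.04 = 1798.92

ANSWER: 1798.92


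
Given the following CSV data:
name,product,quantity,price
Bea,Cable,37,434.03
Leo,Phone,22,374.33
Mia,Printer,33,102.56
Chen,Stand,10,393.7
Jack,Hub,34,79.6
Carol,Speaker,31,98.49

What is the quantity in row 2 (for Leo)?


Row 2: Leo
Column 'quantity' = 22

ANSWER: 22


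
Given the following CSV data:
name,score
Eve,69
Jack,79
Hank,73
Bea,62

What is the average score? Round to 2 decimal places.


Scores: 69, 79, 73, 62
Sum = 283
Count = 4
Average = 283 / 4 = 70.75

ANSWER: 70.75


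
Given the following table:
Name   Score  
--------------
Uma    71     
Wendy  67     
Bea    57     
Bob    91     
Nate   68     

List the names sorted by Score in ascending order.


Sorting by Score (ascending):
  Bea: 57
  Wendy: 67
  Nate: 68
  Uma: 71
  Bob: 91


ANSWER: Bea, Wendy, Nate, Uma, Bob


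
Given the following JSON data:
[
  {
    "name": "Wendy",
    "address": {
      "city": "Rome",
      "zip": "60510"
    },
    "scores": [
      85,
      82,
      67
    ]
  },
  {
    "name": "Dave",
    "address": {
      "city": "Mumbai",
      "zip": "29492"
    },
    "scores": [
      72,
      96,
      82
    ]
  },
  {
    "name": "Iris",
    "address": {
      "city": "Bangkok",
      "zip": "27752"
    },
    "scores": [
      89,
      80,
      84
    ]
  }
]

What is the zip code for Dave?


Path: records[1].address.zip
Value: 29492

ANSWER: 29492


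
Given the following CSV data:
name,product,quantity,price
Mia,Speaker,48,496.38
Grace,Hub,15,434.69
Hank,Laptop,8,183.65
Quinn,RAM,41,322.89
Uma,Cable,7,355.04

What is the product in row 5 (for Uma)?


Row 5: Uma
Column 'product' = Cable

ANSWER: Cable


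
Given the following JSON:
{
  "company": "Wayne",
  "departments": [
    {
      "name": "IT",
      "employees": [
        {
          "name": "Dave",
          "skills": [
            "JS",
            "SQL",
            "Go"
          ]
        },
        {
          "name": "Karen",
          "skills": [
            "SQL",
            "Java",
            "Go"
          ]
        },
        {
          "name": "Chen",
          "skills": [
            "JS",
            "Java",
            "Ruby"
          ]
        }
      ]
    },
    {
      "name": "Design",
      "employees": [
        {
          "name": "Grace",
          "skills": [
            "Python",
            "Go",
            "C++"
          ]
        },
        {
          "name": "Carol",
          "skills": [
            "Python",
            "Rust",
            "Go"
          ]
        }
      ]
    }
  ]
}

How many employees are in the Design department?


Path: departments[1].employees
Count: 2

ANSWER: 2


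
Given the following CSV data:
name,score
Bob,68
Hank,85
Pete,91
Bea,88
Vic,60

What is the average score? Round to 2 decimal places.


Scores: 68, 85, 91, 88, 60
Sum = 392
Count = 5
Average = 392 / 5 = 78.40

ANSWER: 78.40


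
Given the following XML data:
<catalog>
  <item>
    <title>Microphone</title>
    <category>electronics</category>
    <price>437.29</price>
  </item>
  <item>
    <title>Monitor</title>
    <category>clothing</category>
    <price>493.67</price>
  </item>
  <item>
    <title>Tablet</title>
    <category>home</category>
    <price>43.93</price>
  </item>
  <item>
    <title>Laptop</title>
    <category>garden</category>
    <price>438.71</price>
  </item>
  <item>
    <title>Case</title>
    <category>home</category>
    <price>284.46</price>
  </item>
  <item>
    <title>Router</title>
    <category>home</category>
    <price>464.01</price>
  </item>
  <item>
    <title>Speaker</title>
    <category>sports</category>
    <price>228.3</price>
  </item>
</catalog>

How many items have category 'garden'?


Scanning <item> elements for <category>garden</category>:
  Item 4: Laptop -> MATCH
Count: 1

ANSWER: 1


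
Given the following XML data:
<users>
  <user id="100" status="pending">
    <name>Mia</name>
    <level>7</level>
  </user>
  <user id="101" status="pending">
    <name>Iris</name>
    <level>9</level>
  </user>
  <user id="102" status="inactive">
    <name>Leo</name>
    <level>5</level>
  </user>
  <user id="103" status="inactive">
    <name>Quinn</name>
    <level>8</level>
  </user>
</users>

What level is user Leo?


Finding user: Leo
<level>5</level>

ANSWER: 5


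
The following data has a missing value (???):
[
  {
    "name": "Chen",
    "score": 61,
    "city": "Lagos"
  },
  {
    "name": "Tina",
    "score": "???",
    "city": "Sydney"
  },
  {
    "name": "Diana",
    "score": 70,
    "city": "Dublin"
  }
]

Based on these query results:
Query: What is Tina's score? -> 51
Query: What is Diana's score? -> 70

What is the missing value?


The missing value is Tina's score
From query: Tina's score = 51

ANSWER: 51


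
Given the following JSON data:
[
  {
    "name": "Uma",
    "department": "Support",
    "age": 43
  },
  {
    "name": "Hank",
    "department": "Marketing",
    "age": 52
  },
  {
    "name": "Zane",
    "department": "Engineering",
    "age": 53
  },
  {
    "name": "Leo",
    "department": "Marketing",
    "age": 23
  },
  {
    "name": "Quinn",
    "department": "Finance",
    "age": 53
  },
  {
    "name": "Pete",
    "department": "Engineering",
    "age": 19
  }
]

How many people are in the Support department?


Scanning records for department = Support
  Record 0: Uma
Count: 1

ANSWER: 1
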